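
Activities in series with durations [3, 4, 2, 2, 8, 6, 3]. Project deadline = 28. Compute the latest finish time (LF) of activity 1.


LF(activity 1) = deadline - sum of successor durations
Successors: activities 2 through 7 with durations [4, 2, 2, 8, 6, 3]
Sum of successor durations = 25
LF = 28 - 25 = 3

3


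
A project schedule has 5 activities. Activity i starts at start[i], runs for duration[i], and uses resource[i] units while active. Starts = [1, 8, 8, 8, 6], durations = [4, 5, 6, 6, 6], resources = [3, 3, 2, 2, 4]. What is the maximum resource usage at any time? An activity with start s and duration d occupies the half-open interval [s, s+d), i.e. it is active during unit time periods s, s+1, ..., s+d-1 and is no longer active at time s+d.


Each activity i is active on [start_i, start_i + duration_i).
Compute total resource usage per time slot:
  t=0: active resources = [], total = 0
  t=1: active resources = [3], total = 3
  t=2: active resources = [3], total = 3
  t=3: active resources = [3], total = 3
  t=4: active resources = [3], total = 3
  t=5: active resources = [], total = 0
  t=6: active resources = [4], total = 4
  t=7: active resources = [4], total = 4
  t=8: active resources = [3, 2, 2, 4], total = 11
  t=9: active resources = [3, 2, 2, 4], total = 11
  t=10: active resources = [3, 2, 2, 4], total = 11
  t=11: active resources = [3, 2, 2, 4], total = 11
  t=12: active resources = [3, 2, 2], total = 7
  t=13: active resources = [2, 2], total = 4
Peak resource demand = 11

11


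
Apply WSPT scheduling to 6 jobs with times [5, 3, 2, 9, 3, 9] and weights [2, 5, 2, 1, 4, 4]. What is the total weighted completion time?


Compute p/w ratios and sort ascending (WSPT): [(3, 5), (3, 4), (2, 2), (9, 4), (5, 2), (9, 1)]
Compute weighted completion times:
  Job (p=3,w=5): C=3, w*C=5*3=15
  Job (p=3,w=4): C=6, w*C=4*6=24
  Job (p=2,w=2): C=8, w*C=2*8=16
  Job (p=9,w=4): C=17, w*C=4*17=68
  Job (p=5,w=2): C=22, w*C=2*22=44
  Job (p=9,w=1): C=31, w*C=1*31=31
Total weighted completion time = 198

198


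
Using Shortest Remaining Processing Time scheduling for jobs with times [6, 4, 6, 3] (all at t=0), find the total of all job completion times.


Since all jobs arrive at t=0, SRPT equals SPT ordering.
SPT order: [3, 4, 6, 6]
Completion times:
  Job 1: p=3, C=3
  Job 2: p=4, C=7
  Job 3: p=6, C=13
  Job 4: p=6, C=19
Total completion time = 3 + 7 + 13 + 19 = 42

42


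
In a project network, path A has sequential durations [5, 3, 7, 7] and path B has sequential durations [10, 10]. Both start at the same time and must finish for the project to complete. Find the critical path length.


Path A total = 5 + 3 + 7 + 7 = 22
Path B total = 10 + 10 = 20
Critical path = longest path = max(22, 20) = 22

22


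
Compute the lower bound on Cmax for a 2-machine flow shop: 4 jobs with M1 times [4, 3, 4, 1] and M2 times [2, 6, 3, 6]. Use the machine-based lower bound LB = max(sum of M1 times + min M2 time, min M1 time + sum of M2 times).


LB1 = sum(M1 times) + min(M2 times) = 12 + 2 = 14
LB2 = min(M1 times) + sum(M2 times) = 1 + 17 = 18
Lower bound = max(LB1, LB2) = max(14, 18) = 18

18


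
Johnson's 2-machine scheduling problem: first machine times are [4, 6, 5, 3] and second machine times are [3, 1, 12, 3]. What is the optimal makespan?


Apply Johnson's rule:
  Group 1 (a <= b): [(4, 3, 3), (3, 5, 12)]
  Group 2 (a > b): [(1, 4, 3), (2, 6, 1)]
Optimal job order: [4, 3, 1, 2]
Schedule:
  Job 4: M1 done at 3, M2 done at 6
  Job 3: M1 done at 8, M2 done at 20
  Job 1: M1 done at 12, M2 done at 23
  Job 2: M1 done at 18, M2 done at 24
Makespan = 24

24


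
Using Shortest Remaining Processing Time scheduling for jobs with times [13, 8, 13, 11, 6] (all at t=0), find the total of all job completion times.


Since all jobs arrive at t=0, SRPT equals SPT ordering.
SPT order: [6, 8, 11, 13, 13]
Completion times:
  Job 1: p=6, C=6
  Job 2: p=8, C=14
  Job 3: p=11, C=25
  Job 4: p=13, C=38
  Job 5: p=13, C=51
Total completion time = 6 + 14 + 25 + 38 + 51 = 134

134


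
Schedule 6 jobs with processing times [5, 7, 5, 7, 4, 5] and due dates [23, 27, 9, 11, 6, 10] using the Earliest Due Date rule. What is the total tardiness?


Sort by due date (EDD order): [(4, 6), (5, 9), (5, 10), (7, 11), (5, 23), (7, 27)]
Compute completion times and tardiness:
  Job 1: p=4, d=6, C=4, tardiness=max(0,4-6)=0
  Job 2: p=5, d=9, C=9, tardiness=max(0,9-9)=0
  Job 3: p=5, d=10, C=14, tardiness=max(0,14-10)=4
  Job 4: p=7, d=11, C=21, tardiness=max(0,21-11)=10
  Job 5: p=5, d=23, C=26, tardiness=max(0,26-23)=3
  Job 6: p=7, d=27, C=33, tardiness=max(0,33-27)=6
Total tardiness = 23

23


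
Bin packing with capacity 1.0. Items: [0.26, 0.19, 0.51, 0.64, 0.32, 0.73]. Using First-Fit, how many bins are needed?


Place items sequentially using First-Fit:
  Item 0.26 -> new Bin 1
  Item 0.19 -> Bin 1 (now 0.45)
  Item 0.51 -> Bin 1 (now 0.96)
  Item 0.64 -> new Bin 2
  Item 0.32 -> Bin 2 (now 0.96)
  Item 0.73 -> new Bin 3
Total bins used = 3

3


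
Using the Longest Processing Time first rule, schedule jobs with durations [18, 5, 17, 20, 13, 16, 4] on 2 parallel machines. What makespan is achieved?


Sort jobs in decreasing order (LPT): [20, 18, 17, 16, 13, 5, 4]
Assign each job to the least loaded machine:
  Machine 1: jobs [20, 16, 5, 4], load = 45
  Machine 2: jobs [18, 17, 13], load = 48
Makespan = max load = 48

48


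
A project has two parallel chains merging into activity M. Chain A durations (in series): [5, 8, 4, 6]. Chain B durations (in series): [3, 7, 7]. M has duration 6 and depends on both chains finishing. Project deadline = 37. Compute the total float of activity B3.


Forward pass: ES(B3) = sum of predecessors on chain B = 10
EF = ES + duration = 10 + 7 = 17
Backward pass: LF(M) = deadline = 37; LS(M) = 37 - 6 = 31
LF(B3) = LS(M) - sum(successors on chain B) = 31 - 0 = 31
LS = LF - duration = 31 - 7 = 24
Total float = LS - ES = 24 - 10 = 14

14


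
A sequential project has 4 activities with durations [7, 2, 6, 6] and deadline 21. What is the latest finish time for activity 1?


LF(activity 1) = deadline - sum of successor durations
Successors: activities 2 through 4 with durations [2, 6, 6]
Sum of successor durations = 14
LF = 21 - 14 = 7

7


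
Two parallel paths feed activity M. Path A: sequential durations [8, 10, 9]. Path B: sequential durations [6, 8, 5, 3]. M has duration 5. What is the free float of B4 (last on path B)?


ES(B4) = sum of predecessors on chain B = 19
EF(B4) = ES + duration = 19 + 3 = 22
Successor of B4 is M. ES(M) = max(sum(A), sum(B)) = max(27, 22) = 27
Free float = ES(successor) - EF(current) = 27 - 22 = 5

5


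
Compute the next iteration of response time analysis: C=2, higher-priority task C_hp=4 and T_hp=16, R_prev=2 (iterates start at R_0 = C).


R_next = C + ceil(R_prev / T_hp) * C_hp
ceil(2 / 16) = ceil(0.125) = 1
Interference = 1 * 4 = 4
R_next = 2 + 4 = 6

6


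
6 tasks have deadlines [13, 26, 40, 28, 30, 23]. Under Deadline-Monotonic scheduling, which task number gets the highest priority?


Sort tasks by relative deadline (ascending):
  Task 1: deadline = 13
  Task 6: deadline = 23
  Task 2: deadline = 26
  Task 4: deadline = 28
  Task 5: deadline = 30
  Task 3: deadline = 40
Priority order (highest first): [1, 6, 2, 4, 5, 3]
Highest priority task = 1

1


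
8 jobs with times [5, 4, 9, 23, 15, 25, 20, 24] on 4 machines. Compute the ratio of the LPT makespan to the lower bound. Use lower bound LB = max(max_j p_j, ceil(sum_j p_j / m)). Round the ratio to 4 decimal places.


LPT order: [25, 24, 23, 20, 15, 9, 5, 4]
Machine loads after assignment: [29, 29, 32, 35]
LPT makespan = 35
Lower bound = max(max_job, ceil(total/4)) = max(25, 32) = 32
Ratio = 35 / 32 = 1.0938

1.0938


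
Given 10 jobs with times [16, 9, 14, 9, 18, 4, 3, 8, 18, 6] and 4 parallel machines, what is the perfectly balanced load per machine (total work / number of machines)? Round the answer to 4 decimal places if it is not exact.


Total processing time = 16 + 9 + 14 + 9 + 18 + 4 + 3 + 8 + 18 + 6 = 105
Number of machines = 4
Ideal balanced load = 105 / 4 = 26.25

26.25


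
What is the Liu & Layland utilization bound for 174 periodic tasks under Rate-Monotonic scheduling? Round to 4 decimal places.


Compute 2^(1/174) = 1.0039915496
Subtract 1: 1.0039915496 - 1 = 0.0039915496
Multiply by n: 174 * 0.0039915496 = 0.6945296304
Round to 4 dp: 0.6945

0.6945


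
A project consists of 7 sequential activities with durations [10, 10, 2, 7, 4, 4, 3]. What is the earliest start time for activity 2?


Activity 2 starts after activities 1 through 1 complete.
Predecessor durations: [10]
ES = 10 = 10

10


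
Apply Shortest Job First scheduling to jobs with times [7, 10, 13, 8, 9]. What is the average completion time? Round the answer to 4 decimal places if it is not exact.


SJF order (ascending): [7, 8, 9, 10, 13]
Completion times:
  Job 1: burst=7, C=7
  Job 2: burst=8, C=15
  Job 3: burst=9, C=24
  Job 4: burst=10, C=34
  Job 5: burst=13, C=47
Average completion = 127/5 = 25.4

25.4


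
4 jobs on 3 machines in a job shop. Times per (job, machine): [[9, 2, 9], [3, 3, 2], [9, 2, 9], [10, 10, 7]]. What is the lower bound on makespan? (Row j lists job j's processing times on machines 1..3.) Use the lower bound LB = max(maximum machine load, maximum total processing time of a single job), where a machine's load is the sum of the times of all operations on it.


Machine loads:
  Machine 1: 9 + 3 + 9 + 10 = 31
  Machine 2: 2 + 3 + 2 + 10 = 17
  Machine 3: 9 + 2 + 9 + 7 = 27
Max machine load = 31
Job totals:
  Job 1: 20
  Job 2: 8
  Job 3: 20
  Job 4: 27
Max job total = 27
Lower bound = max(31, 27) = 31

31


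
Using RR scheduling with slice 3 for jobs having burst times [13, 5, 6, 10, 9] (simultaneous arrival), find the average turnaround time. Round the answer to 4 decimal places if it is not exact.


Time quantum = 3
Execution trace:
  J1 runs 3 units, time = 3
  J2 runs 3 units, time = 6
  J3 runs 3 units, time = 9
  J4 runs 3 units, time = 12
  J5 runs 3 units, time = 15
  J1 runs 3 units, time = 18
  J2 runs 2 units, time = 20
  J3 runs 3 units, time = 23
  J4 runs 3 units, time = 26
  J5 runs 3 units, time = 29
  J1 runs 3 units, time = 32
  J4 runs 3 units, time = 35
  J5 runs 3 units, time = 38
  J1 runs 3 units, time = 41
  J4 runs 1 units, time = 42
  J1 runs 1 units, time = 43
Finish times: [43, 20, 23, 42, 38]
Average turnaround = 166/5 = 33.2

33.2


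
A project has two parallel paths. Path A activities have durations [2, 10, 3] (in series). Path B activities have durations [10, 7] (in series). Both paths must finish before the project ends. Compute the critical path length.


Path A total = 2 + 10 + 3 = 15
Path B total = 10 + 7 = 17
Critical path = longest path = max(15, 17) = 17

17


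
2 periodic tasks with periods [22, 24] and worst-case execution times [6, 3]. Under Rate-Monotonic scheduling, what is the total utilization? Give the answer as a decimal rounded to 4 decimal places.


Compute individual utilizations (exact fractions):
  Task 1: C/T = 6/22 = 3/11 (approx. 0.2727)
  Task 2: C/T = 3/24 = 1/8 (approx. 0.125)
Total utilization U = 3/11 + 1/8 = 35/88
Rounded to 4 decimal places: U = 0.3977
RM (Liu & Layland) bound for 2 tasks = 0.828427; compare with U = 35/88 (approx. 0.397727)
U <= bound, so schedulable by RM sufficient condition.

0.3977


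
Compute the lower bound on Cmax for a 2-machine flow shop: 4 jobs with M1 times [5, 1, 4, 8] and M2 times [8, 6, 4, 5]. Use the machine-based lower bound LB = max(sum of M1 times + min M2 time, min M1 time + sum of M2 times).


LB1 = sum(M1 times) + min(M2 times) = 18 + 4 = 22
LB2 = min(M1 times) + sum(M2 times) = 1 + 23 = 24
Lower bound = max(LB1, LB2) = max(22, 24) = 24

24


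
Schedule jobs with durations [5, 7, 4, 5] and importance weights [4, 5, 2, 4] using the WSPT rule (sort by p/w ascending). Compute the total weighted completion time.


Compute p/w ratios and sort ascending (WSPT): [(5, 4), (5, 4), (7, 5), (4, 2)]
Compute weighted completion times:
  Job (p=5,w=4): C=5, w*C=4*5=20
  Job (p=5,w=4): C=10, w*C=4*10=40
  Job (p=7,w=5): C=17, w*C=5*17=85
  Job (p=4,w=2): C=21, w*C=2*21=42
Total weighted completion time = 187

187


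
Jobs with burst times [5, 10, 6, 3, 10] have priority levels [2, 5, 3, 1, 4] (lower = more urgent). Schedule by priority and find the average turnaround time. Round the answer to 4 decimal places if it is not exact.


Sort by priority (ascending = highest first):
Order: [(1, 3), (2, 5), (3, 6), (4, 10), (5, 10)]
Completion times:
  Priority 1, burst=3, C=3
  Priority 2, burst=5, C=8
  Priority 3, burst=6, C=14
  Priority 4, burst=10, C=24
  Priority 5, burst=10, C=34
Average turnaround = 83/5 = 16.6

16.6


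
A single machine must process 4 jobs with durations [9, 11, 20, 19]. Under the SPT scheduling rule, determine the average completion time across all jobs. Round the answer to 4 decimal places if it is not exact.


Sort jobs by processing time (SPT order): [9, 11, 19, 20]
Compute completion times sequentially:
  Job 1: processing = 9, completes at 9
  Job 2: processing = 11, completes at 20
  Job 3: processing = 19, completes at 39
  Job 4: processing = 20, completes at 59
Sum of completion times = 127
Average completion time = 127/4 = 31.75

31.75


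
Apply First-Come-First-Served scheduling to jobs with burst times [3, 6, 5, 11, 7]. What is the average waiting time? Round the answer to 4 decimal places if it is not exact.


FCFS order (as given): [3, 6, 5, 11, 7]
Waiting times:
  Job 1: wait = 0
  Job 2: wait = 3
  Job 3: wait = 9
  Job 4: wait = 14
  Job 5: wait = 25
Sum of waiting times = 51
Average waiting time = 51/5 = 10.2

10.2


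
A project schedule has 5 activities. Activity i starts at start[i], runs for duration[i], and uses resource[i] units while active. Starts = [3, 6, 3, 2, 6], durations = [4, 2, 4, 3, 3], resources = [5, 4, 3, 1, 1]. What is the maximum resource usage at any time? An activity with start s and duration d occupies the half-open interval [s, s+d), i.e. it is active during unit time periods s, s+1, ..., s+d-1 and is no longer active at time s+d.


Each activity i is active on [start_i, start_i + duration_i).
Compute total resource usage per time slot:
  t=0: active resources = [], total = 0
  t=1: active resources = [], total = 0
  t=2: active resources = [1], total = 1
  t=3: active resources = [5, 3, 1], total = 9
  t=4: active resources = [5, 3, 1], total = 9
  t=5: active resources = [5, 3], total = 8
  t=6: active resources = [5, 4, 3, 1], total = 13
  t=7: active resources = [4, 1], total = 5
  t=8: active resources = [1], total = 1
Peak resource demand = 13

13


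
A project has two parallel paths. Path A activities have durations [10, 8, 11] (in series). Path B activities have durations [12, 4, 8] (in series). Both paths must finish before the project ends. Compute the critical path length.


Path A total = 10 + 8 + 11 = 29
Path B total = 12 + 4 + 8 = 24
Critical path = longest path = max(29, 24) = 29

29


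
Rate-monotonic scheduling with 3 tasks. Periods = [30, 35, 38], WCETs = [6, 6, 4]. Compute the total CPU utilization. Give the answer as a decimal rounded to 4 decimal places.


Compute individual utilizations (exact fractions):
  Task 1: C/T = 6/30 = 1/5 (approx. 0.2)
  Task 2: C/T = 6/35 (approx. 0.1714)
  Task 3: C/T = 4/38 = 2/19 (approx. 0.1053)
Total utilization U = 1/5 + 6/35 + 2/19 = 317/665
Rounded to 4 decimal places: U = 0.4767
RM (Liu & Layland) bound for 3 tasks = 0.779763; compare with U = 317/665 (approx. 0.476692)
U <= bound, so schedulable by RM sufficient condition.

0.4767


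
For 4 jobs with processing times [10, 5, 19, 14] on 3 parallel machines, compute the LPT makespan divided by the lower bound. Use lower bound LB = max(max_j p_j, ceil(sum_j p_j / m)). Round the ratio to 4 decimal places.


LPT order: [19, 14, 10, 5]
Machine loads after assignment: [19, 14, 15]
LPT makespan = 19
Lower bound = max(max_job, ceil(total/3)) = max(19, 16) = 19
Ratio = 19 / 19 = 1.0

1.0


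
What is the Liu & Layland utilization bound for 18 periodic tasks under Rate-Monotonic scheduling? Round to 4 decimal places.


Compute 2^(1/18) = 1.0392592260
Subtract 1: 1.0392592260 - 1 = 0.0392592260
Multiply by n: 18 * 0.0392592260 = 0.7066660680
Round to 4 dp: 0.7067

0.7067


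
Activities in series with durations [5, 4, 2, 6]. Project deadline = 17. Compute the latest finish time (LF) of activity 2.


LF(activity 2) = deadline - sum of successor durations
Successors: activities 3 through 4 with durations [2, 6]
Sum of successor durations = 8
LF = 17 - 8 = 9

9


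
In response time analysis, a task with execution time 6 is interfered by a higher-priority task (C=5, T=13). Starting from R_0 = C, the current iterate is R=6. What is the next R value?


R_next = C + ceil(R_prev / T_hp) * C_hp
ceil(6 / 13) = ceil(0.4615) = 1
Interference = 1 * 5 = 5
R_next = 6 + 5 = 11

11


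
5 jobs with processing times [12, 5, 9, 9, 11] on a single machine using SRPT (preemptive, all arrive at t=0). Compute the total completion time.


Since all jobs arrive at t=0, SRPT equals SPT ordering.
SPT order: [5, 9, 9, 11, 12]
Completion times:
  Job 1: p=5, C=5
  Job 2: p=9, C=14
  Job 3: p=9, C=23
  Job 4: p=11, C=34
  Job 5: p=12, C=46
Total completion time = 5 + 14 + 23 + 34 + 46 = 122

122


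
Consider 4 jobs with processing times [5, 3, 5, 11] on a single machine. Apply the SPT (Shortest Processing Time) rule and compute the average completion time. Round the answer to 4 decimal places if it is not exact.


Sort jobs by processing time (SPT order): [3, 5, 5, 11]
Compute completion times sequentially:
  Job 1: processing = 3, completes at 3
  Job 2: processing = 5, completes at 8
  Job 3: processing = 5, completes at 13
  Job 4: processing = 11, completes at 24
Sum of completion times = 48
Average completion time = 48/4 = 12.0

12.0


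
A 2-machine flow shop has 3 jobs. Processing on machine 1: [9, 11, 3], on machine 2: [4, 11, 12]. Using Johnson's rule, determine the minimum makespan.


Apply Johnson's rule:
  Group 1 (a <= b): [(3, 3, 12), (2, 11, 11)]
  Group 2 (a > b): [(1, 9, 4)]
Optimal job order: [3, 2, 1]
Schedule:
  Job 3: M1 done at 3, M2 done at 15
  Job 2: M1 done at 14, M2 done at 26
  Job 1: M1 done at 23, M2 done at 30
Makespan = 30

30


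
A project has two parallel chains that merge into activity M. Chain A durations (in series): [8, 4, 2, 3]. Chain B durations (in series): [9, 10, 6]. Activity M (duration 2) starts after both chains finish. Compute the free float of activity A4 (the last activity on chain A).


ES(A4) = sum of predecessors on chain A = 14
EF(A4) = ES + duration = 14 + 3 = 17
Successor of A4 is M. ES(M) = max(sum(A), sum(B)) = max(17, 25) = 25
Free float = ES(successor) - EF(current) = 25 - 17 = 8

8


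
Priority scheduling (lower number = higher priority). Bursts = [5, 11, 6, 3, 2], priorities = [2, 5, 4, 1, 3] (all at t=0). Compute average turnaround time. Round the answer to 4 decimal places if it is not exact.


Sort by priority (ascending = highest first):
Order: [(1, 3), (2, 5), (3, 2), (4, 6), (5, 11)]
Completion times:
  Priority 1, burst=3, C=3
  Priority 2, burst=5, C=8
  Priority 3, burst=2, C=10
  Priority 4, burst=6, C=16
  Priority 5, burst=11, C=27
Average turnaround = 64/5 = 12.8

12.8


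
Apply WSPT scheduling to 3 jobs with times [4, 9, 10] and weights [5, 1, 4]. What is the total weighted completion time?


Compute p/w ratios and sort ascending (WSPT): [(4, 5), (10, 4), (9, 1)]
Compute weighted completion times:
  Job (p=4,w=5): C=4, w*C=5*4=20
  Job (p=10,w=4): C=14, w*C=4*14=56
  Job (p=9,w=1): C=23, w*C=1*23=23
Total weighted completion time = 99

99


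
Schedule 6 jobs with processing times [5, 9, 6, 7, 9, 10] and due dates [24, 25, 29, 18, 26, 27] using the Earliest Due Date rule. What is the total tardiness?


Sort by due date (EDD order): [(7, 18), (5, 24), (9, 25), (9, 26), (10, 27), (6, 29)]
Compute completion times and tardiness:
  Job 1: p=7, d=18, C=7, tardiness=max(0,7-18)=0
  Job 2: p=5, d=24, C=12, tardiness=max(0,12-24)=0
  Job 3: p=9, d=25, C=21, tardiness=max(0,21-25)=0
  Job 4: p=9, d=26, C=30, tardiness=max(0,30-26)=4
  Job 5: p=10, d=27, C=40, tardiness=max(0,40-27)=13
  Job 6: p=6, d=29, C=46, tardiness=max(0,46-29)=17
Total tardiness = 34

34


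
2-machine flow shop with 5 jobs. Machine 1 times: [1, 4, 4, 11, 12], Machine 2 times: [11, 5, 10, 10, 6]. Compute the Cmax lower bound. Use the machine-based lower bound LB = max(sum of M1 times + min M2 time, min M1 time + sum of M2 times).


LB1 = sum(M1 times) + min(M2 times) = 32 + 5 = 37
LB2 = min(M1 times) + sum(M2 times) = 1 + 42 = 43
Lower bound = max(LB1, LB2) = max(37, 43) = 43

43


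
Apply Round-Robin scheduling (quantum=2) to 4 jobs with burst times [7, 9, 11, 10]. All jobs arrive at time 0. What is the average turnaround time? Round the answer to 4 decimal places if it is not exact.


Time quantum = 2
Execution trace:
  J1 runs 2 units, time = 2
  J2 runs 2 units, time = 4
  J3 runs 2 units, time = 6
  J4 runs 2 units, time = 8
  J1 runs 2 units, time = 10
  J2 runs 2 units, time = 12
  J3 runs 2 units, time = 14
  J4 runs 2 units, time = 16
  J1 runs 2 units, time = 18
  J2 runs 2 units, time = 20
  J3 runs 2 units, time = 22
  J4 runs 2 units, time = 24
  J1 runs 1 units, time = 25
  J2 runs 2 units, time = 27
  J3 runs 2 units, time = 29
  J4 runs 2 units, time = 31
  J2 runs 1 units, time = 32
  J3 runs 2 units, time = 34
  J4 runs 2 units, time = 36
  J3 runs 1 units, time = 37
Finish times: [25, 32, 37, 36]
Average turnaround = 130/4 = 32.5

32.5


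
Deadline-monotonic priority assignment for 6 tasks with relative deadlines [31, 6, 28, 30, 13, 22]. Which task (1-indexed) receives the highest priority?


Sort tasks by relative deadline (ascending):
  Task 2: deadline = 6
  Task 5: deadline = 13
  Task 6: deadline = 22
  Task 3: deadline = 28
  Task 4: deadline = 30
  Task 1: deadline = 31
Priority order (highest first): [2, 5, 6, 3, 4, 1]
Highest priority task = 2

2


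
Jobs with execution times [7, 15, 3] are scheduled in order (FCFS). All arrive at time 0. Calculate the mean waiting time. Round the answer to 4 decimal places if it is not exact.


FCFS order (as given): [7, 15, 3]
Waiting times:
  Job 1: wait = 0
  Job 2: wait = 7
  Job 3: wait = 22
Sum of waiting times = 29
Average waiting time = 29/3 = 9.6667

9.6667


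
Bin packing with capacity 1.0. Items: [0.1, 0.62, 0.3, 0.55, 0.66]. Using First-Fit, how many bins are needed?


Place items sequentially using First-Fit:
  Item 0.1 -> new Bin 1
  Item 0.62 -> Bin 1 (now 0.72)
  Item 0.3 -> new Bin 2
  Item 0.55 -> Bin 2 (now 0.85)
  Item 0.66 -> new Bin 3
Total bins used = 3

3


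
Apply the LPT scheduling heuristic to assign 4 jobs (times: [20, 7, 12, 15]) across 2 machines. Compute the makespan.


Sort jobs in decreasing order (LPT): [20, 15, 12, 7]
Assign each job to the least loaded machine:
  Machine 1: jobs [20, 7], load = 27
  Machine 2: jobs [15, 12], load = 27
Makespan = max load = 27

27


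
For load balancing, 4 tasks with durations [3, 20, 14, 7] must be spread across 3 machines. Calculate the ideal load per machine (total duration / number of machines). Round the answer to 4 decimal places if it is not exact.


Total processing time = 3 + 20 + 14 + 7 = 44
Number of machines = 3
Ideal balanced load = 44 / 3 = 14.6667

14.6667


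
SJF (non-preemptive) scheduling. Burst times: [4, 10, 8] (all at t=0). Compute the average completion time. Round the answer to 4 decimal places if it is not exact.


SJF order (ascending): [4, 8, 10]
Completion times:
  Job 1: burst=4, C=4
  Job 2: burst=8, C=12
  Job 3: burst=10, C=22
Average completion = 38/3 = 12.6667

12.6667


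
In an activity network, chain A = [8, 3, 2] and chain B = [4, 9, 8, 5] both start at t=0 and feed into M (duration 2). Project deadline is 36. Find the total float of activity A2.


Forward pass: ES(A2) = sum of predecessors on chain A = 8
EF = ES + duration = 8 + 3 = 11
Backward pass: LF(M) = deadline = 36; LS(M) = 36 - 2 = 34
LF(A2) = LS(M) - sum(successors on chain A) = 34 - 2 = 32
LS = LF - duration = 32 - 3 = 29
Total float = LS - ES = 29 - 8 = 21

21


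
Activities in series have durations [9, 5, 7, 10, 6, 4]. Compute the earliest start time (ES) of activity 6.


Activity 6 starts after activities 1 through 5 complete.
Predecessor durations: [9, 5, 7, 10, 6]
ES = 9 + 5 + 7 + 10 + 6 = 37

37


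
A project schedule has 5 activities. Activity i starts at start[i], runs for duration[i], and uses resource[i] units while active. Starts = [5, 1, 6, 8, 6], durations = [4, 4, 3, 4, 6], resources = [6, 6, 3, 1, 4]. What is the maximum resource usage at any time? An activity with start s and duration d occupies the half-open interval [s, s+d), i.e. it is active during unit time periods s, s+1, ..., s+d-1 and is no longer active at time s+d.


Each activity i is active on [start_i, start_i + duration_i).
Compute total resource usage per time slot:
  t=0: active resources = [], total = 0
  t=1: active resources = [6], total = 6
  t=2: active resources = [6], total = 6
  t=3: active resources = [6], total = 6
  t=4: active resources = [6], total = 6
  t=5: active resources = [6], total = 6
  t=6: active resources = [6, 3, 4], total = 13
  t=7: active resources = [6, 3, 4], total = 13
  t=8: active resources = [6, 3, 1, 4], total = 14
  t=9: active resources = [1, 4], total = 5
  t=10: active resources = [1, 4], total = 5
  t=11: active resources = [1, 4], total = 5
Peak resource demand = 14

14


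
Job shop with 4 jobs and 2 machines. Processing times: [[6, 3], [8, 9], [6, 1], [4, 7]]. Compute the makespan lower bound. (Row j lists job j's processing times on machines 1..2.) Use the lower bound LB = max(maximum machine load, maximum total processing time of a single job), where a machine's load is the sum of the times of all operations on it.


Machine loads:
  Machine 1: 6 + 8 + 6 + 4 = 24
  Machine 2: 3 + 9 + 1 + 7 = 20
Max machine load = 24
Job totals:
  Job 1: 9
  Job 2: 17
  Job 3: 7
  Job 4: 11
Max job total = 17
Lower bound = max(24, 17) = 24

24


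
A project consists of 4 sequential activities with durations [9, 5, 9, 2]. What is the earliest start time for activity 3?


Activity 3 starts after activities 1 through 2 complete.
Predecessor durations: [9, 5]
ES = 9 + 5 = 14

14


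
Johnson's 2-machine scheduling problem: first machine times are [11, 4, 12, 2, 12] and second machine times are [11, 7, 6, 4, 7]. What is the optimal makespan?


Apply Johnson's rule:
  Group 1 (a <= b): [(4, 2, 4), (2, 4, 7), (1, 11, 11)]
  Group 2 (a > b): [(5, 12, 7), (3, 12, 6)]
Optimal job order: [4, 2, 1, 5, 3]
Schedule:
  Job 4: M1 done at 2, M2 done at 6
  Job 2: M1 done at 6, M2 done at 13
  Job 1: M1 done at 17, M2 done at 28
  Job 5: M1 done at 29, M2 done at 36
  Job 3: M1 done at 41, M2 done at 47
Makespan = 47

47


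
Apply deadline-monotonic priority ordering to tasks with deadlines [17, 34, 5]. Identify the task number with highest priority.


Sort tasks by relative deadline (ascending):
  Task 3: deadline = 5
  Task 1: deadline = 17
  Task 2: deadline = 34
Priority order (highest first): [3, 1, 2]
Highest priority task = 3

3


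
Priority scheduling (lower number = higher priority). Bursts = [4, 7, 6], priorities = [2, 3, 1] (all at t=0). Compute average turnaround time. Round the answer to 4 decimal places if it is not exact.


Sort by priority (ascending = highest first):
Order: [(1, 6), (2, 4), (3, 7)]
Completion times:
  Priority 1, burst=6, C=6
  Priority 2, burst=4, C=10
  Priority 3, burst=7, C=17
Average turnaround = 33/3 = 11.0

11.0


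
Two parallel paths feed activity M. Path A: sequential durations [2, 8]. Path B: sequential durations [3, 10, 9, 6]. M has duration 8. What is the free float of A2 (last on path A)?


ES(A2) = sum of predecessors on chain A = 2
EF(A2) = ES + duration = 2 + 8 = 10
Successor of A2 is M. ES(M) = max(sum(A), sum(B)) = max(10, 28) = 28
Free float = ES(successor) - EF(current) = 28 - 10 = 18

18


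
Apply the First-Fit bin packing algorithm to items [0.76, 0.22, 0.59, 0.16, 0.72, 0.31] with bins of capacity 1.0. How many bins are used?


Place items sequentially using First-Fit:
  Item 0.76 -> new Bin 1
  Item 0.22 -> Bin 1 (now 0.98)
  Item 0.59 -> new Bin 2
  Item 0.16 -> Bin 2 (now 0.75)
  Item 0.72 -> new Bin 3
  Item 0.31 -> new Bin 4
Total bins used = 4

4


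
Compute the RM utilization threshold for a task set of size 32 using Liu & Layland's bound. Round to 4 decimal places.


Compute 2^(1/32) = 1.0218971487
Subtract 1: 1.0218971487 - 1 = 0.0218971487
Multiply by n: 32 * 0.0218971487 = 0.7007087584
Round to 4 dp: 0.7007

0.7007


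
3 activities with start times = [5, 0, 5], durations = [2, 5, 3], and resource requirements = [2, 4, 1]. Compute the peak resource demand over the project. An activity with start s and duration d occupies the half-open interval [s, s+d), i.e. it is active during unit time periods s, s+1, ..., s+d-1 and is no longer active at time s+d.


Each activity i is active on [start_i, start_i + duration_i).
Compute total resource usage per time slot:
  t=0: active resources = [4], total = 4
  t=1: active resources = [4], total = 4
  t=2: active resources = [4], total = 4
  t=3: active resources = [4], total = 4
  t=4: active resources = [4], total = 4
  t=5: active resources = [2, 1], total = 3
  t=6: active resources = [2, 1], total = 3
  t=7: active resources = [1], total = 1
Peak resource demand = 4

4


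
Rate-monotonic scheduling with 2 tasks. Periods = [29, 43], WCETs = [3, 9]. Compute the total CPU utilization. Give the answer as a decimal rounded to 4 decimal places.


Compute individual utilizations (exact fractions):
  Task 1: C/T = 3/29 (approx. 0.1034)
  Task 2: C/T = 9/43 (approx. 0.2093)
Total utilization U = 3/29 + 9/43 = 390/1247
Rounded to 4 decimal places: U = 0.3128
RM (Liu & Layland) bound for 2 tasks = 0.828427; compare with U = 390/1247 (approx. 0.312751)
U <= bound, so schedulable by RM sufficient condition.

0.3128


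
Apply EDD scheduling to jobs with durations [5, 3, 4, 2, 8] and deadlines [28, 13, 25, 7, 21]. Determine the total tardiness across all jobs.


Sort by due date (EDD order): [(2, 7), (3, 13), (8, 21), (4, 25), (5, 28)]
Compute completion times and tardiness:
  Job 1: p=2, d=7, C=2, tardiness=max(0,2-7)=0
  Job 2: p=3, d=13, C=5, tardiness=max(0,5-13)=0
  Job 3: p=8, d=21, C=13, tardiness=max(0,13-21)=0
  Job 4: p=4, d=25, C=17, tardiness=max(0,17-25)=0
  Job 5: p=5, d=28, C=22, tardiness=max(0,22-28)=0
Total tardiness = 0

0


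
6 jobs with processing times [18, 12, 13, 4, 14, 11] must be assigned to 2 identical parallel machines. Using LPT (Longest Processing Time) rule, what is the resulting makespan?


Sort jobs in decreasing order (LPT): [18, 14, 13, 12, 11, 4]
Assign each job to the least loaded machine:
  Machine 1: jobs [18, 12, 4], load = 34
  Machine 2: jobs [14, 13, 11], load = 38
Makespan = max load = 38

38


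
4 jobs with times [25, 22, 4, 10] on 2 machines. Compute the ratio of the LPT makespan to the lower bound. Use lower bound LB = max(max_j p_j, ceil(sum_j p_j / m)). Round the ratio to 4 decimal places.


LPT order: [25, 22, 10, 4]
Machine loads after assignment: [29, 32]
LPT makespan = 32
Lower bound = max(max_job, ceil(total/2)) = max(25, 31) = 31
Ratio = 32 / 31 = 1.0323

1.0323


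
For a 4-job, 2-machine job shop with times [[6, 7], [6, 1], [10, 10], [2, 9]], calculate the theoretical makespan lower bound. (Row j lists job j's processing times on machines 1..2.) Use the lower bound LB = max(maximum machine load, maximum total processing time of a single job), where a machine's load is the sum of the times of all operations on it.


Machine loads:
  Machine 1: 6 + 6 + 10 + 2 = 24
  Machine 2: 7 + 1 + 10 + 9 = 27
Max machine load = 27
Job totals:
  Job 1: 13
  Job 2: 7
  Job 3: 20
  Job 4: 11
Max job total = 20
Lower bound = max(27, 20) = 27

27


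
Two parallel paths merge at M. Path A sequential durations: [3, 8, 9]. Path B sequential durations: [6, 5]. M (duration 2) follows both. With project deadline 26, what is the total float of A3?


Forward pass: ES(A3) = sum of predecessors on chain A = 11
EF = ES + duration = 11 + 9 = 20
Backward pass: LF(M) = deadline = 26; LS(M) = 26 - 2 = 24
LF(A3) = LS(M) - sum(successors on chain A) = 24 - 0 = 24
LS = LF - duration = 24 - 9 = 15
Total float = LS - ES = 15 - 11 = 4

4


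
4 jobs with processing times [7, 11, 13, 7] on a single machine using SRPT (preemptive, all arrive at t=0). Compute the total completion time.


Since all jobs arrive at t=0, SRPT equals SPT ordering.
SPT order: [7, 7, 11, 13]
Completion times:
  Job 1: p=7, C=7
  Job 2: p=7, C=14
  Job 3: p=11, C=25
  Job 4: p=13, C=38
Total completion time = 7 + 14 + 25 + 38 = 84

84


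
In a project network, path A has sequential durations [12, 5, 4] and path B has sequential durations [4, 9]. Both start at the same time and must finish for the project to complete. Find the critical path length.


Path A total = 12 + 5 + 4 = 21
Path B total = 4 + 9 = 13
Critical path = longest path = max(21, 13) = 21

21


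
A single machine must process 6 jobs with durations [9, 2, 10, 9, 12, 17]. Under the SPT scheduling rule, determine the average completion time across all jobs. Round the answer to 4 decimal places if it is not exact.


Sort jobs by processing time (SPT order): [2, 9, 9, 10, 12, 17]
Compute completion times sequentially:
  Job 1: processing = 2, completes at 2
  Job 2: processing = 9, completes at 11
  Job 3: processing = 9, completes at 20
  Job 4: processing = 10, completes at 30
  Job 5: processing = 12, completes at 42
  Job 6: processing = 17, completes at 59
Sum of completion times = 164
Average completion time = 164/6 = 27.3333

27.3333


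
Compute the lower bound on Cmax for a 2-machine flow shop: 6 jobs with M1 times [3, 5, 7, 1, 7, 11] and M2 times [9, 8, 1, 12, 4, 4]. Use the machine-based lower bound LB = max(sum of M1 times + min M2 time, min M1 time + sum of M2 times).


LB1 = sum(M1 times) + min(M2 times) = 34 + 1 = 35
LB2 = min(M1 times) + sum(M2 times) = 1 + 38 = 39
Lower bound = max(LB1, LB2) = max(35, 39) = 39

39


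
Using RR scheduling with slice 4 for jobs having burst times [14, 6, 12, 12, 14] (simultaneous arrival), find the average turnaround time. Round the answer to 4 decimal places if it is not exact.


Time quantum = 4
Execution trace:
  J1 runs 4 units, time = 4
  J2 runs 4 units, time = 8
  J3 runs 4 units, time = 12
  J4 runs 4 units, time = 16
  J5 runs 4 units, time = 20
  J1 runs 4 units, time = 24
  J2 runs 2 units, time = 26
  J3 runs 4 units, time = 30
  J4 runs 4 units, time = 34
  J5 runs 4 units, time = 38
  J1 runs 4 units, time = 42
  J3 runs 4 units, time = 46
  J4 runs 4 units, time = 50
  J5 runs 4 units, time = 54
  J1 runs 2 units, time = 56
  J5 runs 2 units, time = 58
Finish times: [56, 26, 46, 50, 58]
Average turnaround = 236/5 = 47.2

47.2


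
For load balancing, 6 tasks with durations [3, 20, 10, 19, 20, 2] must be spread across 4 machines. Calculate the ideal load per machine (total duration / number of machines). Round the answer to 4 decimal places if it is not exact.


Total processing time = 3 + 20 + 10 + 19 + 20 + 2 = 74
Number of machines = 4
Ideal balanced load = 74 / 4 = 18.5

18.5


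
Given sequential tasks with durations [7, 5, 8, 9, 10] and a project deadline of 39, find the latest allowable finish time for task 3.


LF(activity 3) = deadline - sum of successor durations
Successors: activities 4 through 5 with durations [9, 10]
Sum of successor durations = 19
LF = 39 - 19 = 20

20


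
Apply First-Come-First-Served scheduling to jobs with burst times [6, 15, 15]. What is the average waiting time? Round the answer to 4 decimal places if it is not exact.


FCFS order (as given): [6, 15, 15]
Waiting times:
  Job 1: wait = 0
  Job 2: wait = 6
  Job 3: wait = 21
Sum of waiting times = 27
Average waiting time = 27/3 = 9.0

9.0


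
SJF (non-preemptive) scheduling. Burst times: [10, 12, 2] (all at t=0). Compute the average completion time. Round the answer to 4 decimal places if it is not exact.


SJF order (ascending): [2, 10, 12]
Completion times:
  Job 1: burst=2, C=2
  Job 2: burst=10, C=12
  Job 3: burst=12, C=24
Average completion = 38/3 = 12.6667

12.6667


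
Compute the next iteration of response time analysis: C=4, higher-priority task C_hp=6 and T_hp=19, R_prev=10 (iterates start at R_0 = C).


R_next = C + ceil(R_prev / T_hp) * C_hp
ceil(10 / 19) = ceil(0.5263) = 1
Interference = 1 * 6 = 6
R_next = 4 + 6 = 10
R_next = R_prev, so the iteration has converged (response time = 10).

10


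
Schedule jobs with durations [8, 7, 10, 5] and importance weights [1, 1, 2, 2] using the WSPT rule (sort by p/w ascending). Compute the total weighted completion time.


Compute p/w ratios and sort ascending (WSPT): [(5, 2), (10, 2), (7, 1), (8, 1)]
Compute weighted completion times:
  Job (p=5,w=2): C=5, w*C=2*5=10
  Job (p=10,w=2): C=15, w*C=2*15=30
  Job (p=7,w=1): C=22, w*C=1*22=22
  Job (p=8,w=1): C=30, w*C=1*30=30
Total weighted completion time = 92

92


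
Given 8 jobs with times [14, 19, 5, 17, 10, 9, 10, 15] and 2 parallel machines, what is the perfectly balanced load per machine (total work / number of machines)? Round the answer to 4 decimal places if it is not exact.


Total processing time = 14 + 19 + 5 + 17 + 10 + 9 + 10 + 15 = 99
Number of machines = 2
Ideal balanced load = 99 / 2 = 49.5

49.5


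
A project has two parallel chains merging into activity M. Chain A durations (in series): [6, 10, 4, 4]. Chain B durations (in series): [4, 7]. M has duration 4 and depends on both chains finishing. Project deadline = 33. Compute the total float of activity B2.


Forward pass: ES(B2) = sum of predecessors on chain B = 4
EF = ES + duration = 4 + 7 = 11
Backward pass: LF(M) = deadline = 33; LS(M) = 33 - 4 = 29
LF(B2) = LS(M) - sum(successors on chain B) = 29 - 0 = 29
LS = LF - duration = 29 - 7 = 22
Total float = LS - ES = 22 - 4 = 18

18


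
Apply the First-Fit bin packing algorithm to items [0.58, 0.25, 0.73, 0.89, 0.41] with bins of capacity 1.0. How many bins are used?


Place items sequentially using First-Fit:
  Item 0.58 -> new Bin 1
  Item 0.25 -> Bin 1 (now 0.83)
  Item 0.73 -> new Bin 2
  Item 0.89 -> new Bin 3
  Item 0.41 -> new Bin 4
Total bins used = 4

4


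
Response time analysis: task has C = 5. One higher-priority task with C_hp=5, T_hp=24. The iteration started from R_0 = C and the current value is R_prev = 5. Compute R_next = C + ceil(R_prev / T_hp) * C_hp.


R_next = C + ceil(R_prev / T_hp) * C_hp
ceil(5 / 24) = ceil(0.2083) = 1
Interference = 1 * 5 = 5
R_next = 5 + 5 = 10

10


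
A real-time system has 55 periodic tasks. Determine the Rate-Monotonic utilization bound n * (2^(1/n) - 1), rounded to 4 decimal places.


Compute 2^(1/55) = 1.0126824244
Subtract 1: 1.0126824244 - 1 = 0.0126824244
Multiply by n: 55 * 0.0126824244 = 0.6975333420
Round to 4 dp: 0.6975

0.6975


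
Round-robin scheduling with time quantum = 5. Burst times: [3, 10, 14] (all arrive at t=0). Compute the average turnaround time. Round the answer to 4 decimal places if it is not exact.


Time quantum = 5
Execution trace:
  J1 runs 3 units, time = 3
  J2 runs 5 units, time = 8
  J3 runs 5 units, time = 13
  J2 runs 5 units, time = 18
  J3 runs 5 units, time = 23
  J3 runs 4 units, time = 27
Finish times: [3, 18, 27]
Average turnaround = 48/3 = 16.0

16.0


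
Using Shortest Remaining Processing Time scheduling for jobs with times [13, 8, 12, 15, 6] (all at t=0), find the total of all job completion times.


Since all jobs arrive at t=0, SRPT equals SPT ordering.
SPT order: [6, 8, 12, 13, 15]
Completion times:
  Job 1: p=6, C=6
  Job 2: p=8, C=14
  Job 3: p=12, C=26
  Job 4: p=13, C=39
  Job 5: p=15, C=54
Total completion time = 6 + 14 + 26 + 39 + 54 = 139

139
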